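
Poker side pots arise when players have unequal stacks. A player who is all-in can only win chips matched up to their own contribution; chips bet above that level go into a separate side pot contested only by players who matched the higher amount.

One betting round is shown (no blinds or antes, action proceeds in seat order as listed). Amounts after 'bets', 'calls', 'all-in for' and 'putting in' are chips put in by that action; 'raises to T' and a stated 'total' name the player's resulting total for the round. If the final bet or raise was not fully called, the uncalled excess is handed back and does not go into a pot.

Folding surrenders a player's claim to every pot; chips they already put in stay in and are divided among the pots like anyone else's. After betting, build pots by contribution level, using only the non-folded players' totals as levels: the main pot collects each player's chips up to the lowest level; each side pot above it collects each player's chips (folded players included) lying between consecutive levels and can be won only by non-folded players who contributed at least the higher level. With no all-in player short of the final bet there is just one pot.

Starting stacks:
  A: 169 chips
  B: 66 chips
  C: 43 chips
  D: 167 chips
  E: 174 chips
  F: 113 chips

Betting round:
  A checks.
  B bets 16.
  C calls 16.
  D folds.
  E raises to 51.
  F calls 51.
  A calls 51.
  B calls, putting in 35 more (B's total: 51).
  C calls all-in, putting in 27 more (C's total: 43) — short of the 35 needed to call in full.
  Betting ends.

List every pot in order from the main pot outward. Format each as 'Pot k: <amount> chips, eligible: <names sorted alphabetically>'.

Contributions: A=51, B=51, C=43, E=51, F=51
Folded: D
Pot levels (distinct totals of non-folded players): 43, 51
Layer 1-43: 43 each from A, B, C, E, F = 43*5 = 215 chips; eligible A, B, C, E, F
Layer 44-51: 8 each from A, B, E, F = 8*4 = 32 chips; eligible A, B, E, F

Pot 1: 215 chips, eligible: A, B, C, E, F
Pot 2: 32 chips, eligible: A, B, E, F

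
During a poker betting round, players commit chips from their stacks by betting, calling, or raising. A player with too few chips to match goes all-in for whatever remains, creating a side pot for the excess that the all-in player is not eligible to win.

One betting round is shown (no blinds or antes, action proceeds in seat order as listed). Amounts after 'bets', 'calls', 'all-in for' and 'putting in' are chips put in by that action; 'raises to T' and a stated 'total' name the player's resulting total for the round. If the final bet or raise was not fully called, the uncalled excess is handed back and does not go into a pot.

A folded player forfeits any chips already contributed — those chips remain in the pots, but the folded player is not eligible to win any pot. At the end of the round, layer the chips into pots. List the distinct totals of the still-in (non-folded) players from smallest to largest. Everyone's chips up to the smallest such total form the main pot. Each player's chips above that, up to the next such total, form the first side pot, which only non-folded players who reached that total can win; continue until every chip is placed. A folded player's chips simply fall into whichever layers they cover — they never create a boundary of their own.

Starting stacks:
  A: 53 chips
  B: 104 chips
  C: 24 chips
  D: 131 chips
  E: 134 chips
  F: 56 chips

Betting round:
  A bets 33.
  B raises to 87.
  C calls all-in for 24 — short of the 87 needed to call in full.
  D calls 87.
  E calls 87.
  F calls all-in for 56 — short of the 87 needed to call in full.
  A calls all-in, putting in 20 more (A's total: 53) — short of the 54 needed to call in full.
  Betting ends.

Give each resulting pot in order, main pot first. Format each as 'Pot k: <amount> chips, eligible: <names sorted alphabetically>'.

Pot 1: 144 chips, eligible: A, B, C, D, E, F
Pot 2: 145 chips, eligible: A, B, D, E, F
Pot 3: 12 chips, eligible: B, D, E, F
Pot 4: 93 chips, eligible: B, D, E

Derivation:
Contributions: A=53, B=87, C=24, D=87, E=87, F=56
Pot levels (distinct totals of non-folded players): 24, 53, 56, 87
Layer 1-24: 24 each from A, B, C, D, E, F = 24*6 = 144 chips; eligible A, B, C, D, E, F
Layer 25-53: 29 each from A, B, D, E, F = 29*5 = 145 chips; eligible A, B, D, E, F
Layer 54-56: 3 each from B, D, E, F = 3*4 = 12 chips; eligible B, D, E, F
Layer 57-87: 31 each from B, D, E = 31*3 = 93 chips; eligible B, D, E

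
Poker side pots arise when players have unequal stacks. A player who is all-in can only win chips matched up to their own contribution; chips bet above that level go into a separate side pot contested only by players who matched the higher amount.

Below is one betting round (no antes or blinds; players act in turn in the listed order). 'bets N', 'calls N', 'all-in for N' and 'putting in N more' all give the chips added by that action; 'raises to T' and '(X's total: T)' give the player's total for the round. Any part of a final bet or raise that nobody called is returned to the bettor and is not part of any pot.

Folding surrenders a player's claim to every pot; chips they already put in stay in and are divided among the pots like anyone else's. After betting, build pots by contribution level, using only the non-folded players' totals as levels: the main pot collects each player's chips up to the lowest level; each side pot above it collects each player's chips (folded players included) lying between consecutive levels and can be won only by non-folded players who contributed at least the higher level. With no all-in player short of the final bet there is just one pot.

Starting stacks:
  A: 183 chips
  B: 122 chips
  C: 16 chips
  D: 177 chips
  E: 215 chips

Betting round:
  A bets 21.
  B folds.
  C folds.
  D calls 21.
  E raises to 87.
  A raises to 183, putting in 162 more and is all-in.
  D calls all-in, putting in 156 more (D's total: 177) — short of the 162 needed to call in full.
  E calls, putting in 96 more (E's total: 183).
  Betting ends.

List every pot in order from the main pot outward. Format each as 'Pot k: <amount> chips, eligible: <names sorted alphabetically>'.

Contributions: A=183, D=177, E=183
Folded: B, C
Pot levels (distinct totals of non-folded players): 177, 183
Layer 1-177: 177 each from A, D, E = 177*3 = 531 chips; eligible A, D, E
Layer 178-183: 6 each from A, E = 6*2 = 12 chips; eligible A, E

Pot 1: 531 chips, eligible: A, D, E
Pot 2: 12 chips, eligible: A, E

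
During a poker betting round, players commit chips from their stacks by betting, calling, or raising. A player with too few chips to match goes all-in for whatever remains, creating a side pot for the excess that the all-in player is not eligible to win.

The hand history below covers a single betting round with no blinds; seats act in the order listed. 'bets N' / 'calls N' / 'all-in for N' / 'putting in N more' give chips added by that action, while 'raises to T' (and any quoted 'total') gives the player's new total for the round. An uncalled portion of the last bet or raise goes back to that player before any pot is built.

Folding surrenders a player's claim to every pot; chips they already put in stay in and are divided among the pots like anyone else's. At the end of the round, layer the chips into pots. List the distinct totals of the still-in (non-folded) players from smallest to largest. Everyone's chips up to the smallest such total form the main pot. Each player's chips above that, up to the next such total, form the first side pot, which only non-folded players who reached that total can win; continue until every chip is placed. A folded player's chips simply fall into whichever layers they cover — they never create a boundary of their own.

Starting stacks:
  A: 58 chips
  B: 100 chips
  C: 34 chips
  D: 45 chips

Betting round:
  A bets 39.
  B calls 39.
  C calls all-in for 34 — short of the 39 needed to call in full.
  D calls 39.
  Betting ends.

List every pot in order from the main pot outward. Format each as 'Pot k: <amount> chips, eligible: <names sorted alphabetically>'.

Contributions: A=39, B=39, C=34, D=39
Pot levels (distinct totals of non-folded players): 34, 39
Layer 1-34: 34 each from A, B, C, D = 34*4 = 136 chips; eligible A, B, C, D
Layer 35-39: 5 each from A, B, D = 5*3 = 15 chips; eligible A, B, D

Pot 1: 136 chips, eligible: A, B, C, D
Pot 2: 15 chips, eligible: A, B, D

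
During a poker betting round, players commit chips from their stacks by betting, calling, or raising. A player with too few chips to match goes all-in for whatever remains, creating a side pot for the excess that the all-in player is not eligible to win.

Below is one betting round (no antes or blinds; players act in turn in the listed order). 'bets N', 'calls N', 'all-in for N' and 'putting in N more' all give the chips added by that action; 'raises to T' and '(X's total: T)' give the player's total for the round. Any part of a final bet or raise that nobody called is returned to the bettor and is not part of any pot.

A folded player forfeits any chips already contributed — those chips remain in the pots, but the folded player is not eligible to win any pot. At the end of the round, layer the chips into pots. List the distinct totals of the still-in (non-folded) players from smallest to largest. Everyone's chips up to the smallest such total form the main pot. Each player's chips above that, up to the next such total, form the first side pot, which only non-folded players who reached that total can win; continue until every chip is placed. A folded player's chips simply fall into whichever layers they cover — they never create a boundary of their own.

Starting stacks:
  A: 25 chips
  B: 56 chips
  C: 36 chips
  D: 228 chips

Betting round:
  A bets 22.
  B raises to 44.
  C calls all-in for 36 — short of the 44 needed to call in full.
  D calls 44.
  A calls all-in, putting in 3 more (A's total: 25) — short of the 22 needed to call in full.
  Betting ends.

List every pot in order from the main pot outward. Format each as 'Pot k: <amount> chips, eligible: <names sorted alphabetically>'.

Pot 1: 100 chips, eligible: A, B, C, D
Pot 2: 33 chips, eligible: B, C, D
Pot 3: 16 chips, eligible: B, D

Derivation:
Contributions: A=25, B=44, C=36, D=44
Pot levels (distinct totals of non-folded players): 25, 36, 44
Layer 1-25: 25 each from A, B, C, D = 25*4 = 100 chips; eligible A, B, C, D
Layer 26-36: 11 each from B, C, D = 11*3 = 33 chips; eligible B, C, D
Layer 37-44: 8 each from B, D = 8*2 = 16 chips; eligible B, D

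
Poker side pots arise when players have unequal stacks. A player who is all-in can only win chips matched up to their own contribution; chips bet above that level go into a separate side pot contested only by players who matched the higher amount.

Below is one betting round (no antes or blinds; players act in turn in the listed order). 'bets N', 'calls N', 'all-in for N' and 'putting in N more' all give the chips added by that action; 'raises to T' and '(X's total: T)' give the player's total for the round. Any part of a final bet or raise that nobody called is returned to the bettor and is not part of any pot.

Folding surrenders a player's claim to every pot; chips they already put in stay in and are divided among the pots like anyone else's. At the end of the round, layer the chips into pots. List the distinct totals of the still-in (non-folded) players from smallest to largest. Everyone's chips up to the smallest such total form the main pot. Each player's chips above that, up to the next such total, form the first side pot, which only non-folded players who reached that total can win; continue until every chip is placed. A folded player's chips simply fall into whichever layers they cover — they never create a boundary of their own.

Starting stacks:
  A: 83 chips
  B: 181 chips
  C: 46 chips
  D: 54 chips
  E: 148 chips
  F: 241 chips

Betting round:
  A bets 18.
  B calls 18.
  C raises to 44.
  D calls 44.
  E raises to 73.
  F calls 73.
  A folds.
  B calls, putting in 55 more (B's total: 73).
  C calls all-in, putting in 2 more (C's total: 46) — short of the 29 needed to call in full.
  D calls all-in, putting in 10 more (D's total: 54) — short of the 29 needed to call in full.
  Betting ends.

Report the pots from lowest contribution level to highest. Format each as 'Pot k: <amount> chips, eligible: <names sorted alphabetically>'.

Pot 1: 248 chips, eligible: B, C, D, E, F
Pot 2: 32 chips, eligible: B, D, E, F
Pot 3: 57 chips, eligible: B, E, F

Derivation:
Contributions: A=18, B=73, C=46, D=54, E=73, F=73
Folded: A
Pot levels (distinct totals of non-folded players): 46, 54, 73
Layer 1-46: A 18 + B 46 + C 46 + D 46 + E 46 + F 46 = 248 chips; eligible B, C, D, E, F
Layer 47-54: 8 each from B, D, E, F = 8*4 = 32 chips; eligible B, D, E, F
Layer 55-73: 19 each from B, E, F = 19*3 = 57 chips; eligible B, E, F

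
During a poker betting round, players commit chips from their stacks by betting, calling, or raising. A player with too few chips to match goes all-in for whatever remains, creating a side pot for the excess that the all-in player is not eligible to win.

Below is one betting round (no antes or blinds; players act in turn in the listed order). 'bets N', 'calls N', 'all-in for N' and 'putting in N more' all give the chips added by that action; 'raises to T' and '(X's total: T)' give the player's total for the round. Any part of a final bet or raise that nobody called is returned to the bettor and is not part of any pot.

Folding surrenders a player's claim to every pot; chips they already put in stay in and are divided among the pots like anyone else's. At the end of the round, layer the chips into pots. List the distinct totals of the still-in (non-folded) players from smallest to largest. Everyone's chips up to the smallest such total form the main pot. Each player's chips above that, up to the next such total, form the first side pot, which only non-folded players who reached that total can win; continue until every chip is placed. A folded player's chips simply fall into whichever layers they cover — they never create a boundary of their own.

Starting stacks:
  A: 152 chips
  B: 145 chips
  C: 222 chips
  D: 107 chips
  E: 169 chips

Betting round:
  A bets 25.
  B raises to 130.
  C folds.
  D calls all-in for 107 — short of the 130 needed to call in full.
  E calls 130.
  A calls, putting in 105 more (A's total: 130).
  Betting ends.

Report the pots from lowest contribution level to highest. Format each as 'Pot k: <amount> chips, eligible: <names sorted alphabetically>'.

Pot 1: 428 chips, eligible: A, B, D, E
Pot 2: 69 chips, eligible: A, B, E

Derivation:
Contributions: A=130, B=130, D=107, E=130
Folded: C
Pot levels (distinct totals of non-folded players): 107, 130
Layer 1-107: 107 each from A, B, D, E = 107*4 = 428 chips; eligible A, B, D, E
Layer 108-130: 23 each from A, B, E = 23*3 = 69 chips; eligible A, B, E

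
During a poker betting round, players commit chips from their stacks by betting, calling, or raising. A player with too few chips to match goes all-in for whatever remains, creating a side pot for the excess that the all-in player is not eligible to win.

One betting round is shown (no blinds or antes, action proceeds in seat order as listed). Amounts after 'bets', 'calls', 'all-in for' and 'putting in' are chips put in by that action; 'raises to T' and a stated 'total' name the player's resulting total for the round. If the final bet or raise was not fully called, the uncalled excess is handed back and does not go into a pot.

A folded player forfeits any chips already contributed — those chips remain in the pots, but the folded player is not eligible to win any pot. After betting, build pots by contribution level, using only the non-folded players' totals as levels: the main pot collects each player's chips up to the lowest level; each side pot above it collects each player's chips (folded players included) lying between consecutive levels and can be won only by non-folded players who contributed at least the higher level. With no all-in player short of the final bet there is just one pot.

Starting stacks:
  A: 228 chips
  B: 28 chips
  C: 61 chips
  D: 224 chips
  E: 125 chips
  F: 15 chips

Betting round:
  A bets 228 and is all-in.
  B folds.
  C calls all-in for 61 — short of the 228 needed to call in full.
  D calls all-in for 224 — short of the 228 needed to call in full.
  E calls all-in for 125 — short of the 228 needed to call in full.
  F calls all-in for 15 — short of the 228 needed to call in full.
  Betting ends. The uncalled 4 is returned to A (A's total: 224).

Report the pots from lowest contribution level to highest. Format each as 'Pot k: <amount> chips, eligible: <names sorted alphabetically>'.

Pot 1: 75 chips, eligible: A, C, D, E, F
Pot 2: 184 chips, eligible: A, C, D, E
Pot 3: 192 chips, eligible: A, D, E
Pot 4: 198 chips, eligible: A, D

Derivation:
Contributions (after 4 returned to A): A=224, C=61, D=224, E=125, F=15
Folded: B
Pot levels (distinct totals of non-folded players): 15, 61, 125, 224
Layer 1-15: 15 each from A, C, D, E, F = 15*5 = 75 chips; eligible A, C, D, E, F
Layer 16-61: 46 each from A, C, D, E = 46*4 = 184 chips; eligible A, C, D, E
Layer 62-125: 64 each from A, D, E = 64*3 = 192 chips; eligible A, D, E
Layer 126-224: 99 each from A, D = 99*2 = 198 chips; eligible A, D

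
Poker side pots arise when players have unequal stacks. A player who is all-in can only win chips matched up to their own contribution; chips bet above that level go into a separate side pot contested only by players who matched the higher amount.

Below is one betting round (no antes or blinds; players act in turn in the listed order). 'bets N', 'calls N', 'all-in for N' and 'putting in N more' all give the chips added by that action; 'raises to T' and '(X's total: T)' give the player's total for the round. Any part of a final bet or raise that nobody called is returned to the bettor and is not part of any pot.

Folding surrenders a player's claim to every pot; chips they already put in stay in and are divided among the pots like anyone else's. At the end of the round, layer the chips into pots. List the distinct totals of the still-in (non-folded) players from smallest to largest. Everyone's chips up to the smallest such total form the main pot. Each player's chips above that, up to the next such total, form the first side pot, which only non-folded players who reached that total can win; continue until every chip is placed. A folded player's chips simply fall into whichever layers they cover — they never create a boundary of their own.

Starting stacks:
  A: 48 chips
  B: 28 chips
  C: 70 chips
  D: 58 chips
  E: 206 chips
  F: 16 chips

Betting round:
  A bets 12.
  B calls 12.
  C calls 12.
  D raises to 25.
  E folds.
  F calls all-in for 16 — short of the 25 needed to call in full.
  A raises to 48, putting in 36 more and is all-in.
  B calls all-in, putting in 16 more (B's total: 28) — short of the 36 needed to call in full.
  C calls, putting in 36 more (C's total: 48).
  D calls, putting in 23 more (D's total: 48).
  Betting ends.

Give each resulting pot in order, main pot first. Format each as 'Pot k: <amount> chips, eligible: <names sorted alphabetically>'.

Contributions: A=48, B=28, C=48, D=48, F=16
Folded: E
Pot levels (distinct totals of non-folded players): 16, 28, 48
Layer 1-16: 16 each from A, B, C, D, F = 16*5 = 80 chips; eligible A, B, C, D, F
Layer 17-28: 12 each from A, B, C, D = 12*4 = 48 chips; eligible A, B, C, D
Layer 29-48: 20 each from A, C, D = 20*3 = 60 chips; eligible A, C, D

Pot 1: 80 chips, eligible: A, B, C, D, F
Pot 2: 48 chips, eligible: A, B, C, D
Pot 3: 60 chips, eligible: A, C, D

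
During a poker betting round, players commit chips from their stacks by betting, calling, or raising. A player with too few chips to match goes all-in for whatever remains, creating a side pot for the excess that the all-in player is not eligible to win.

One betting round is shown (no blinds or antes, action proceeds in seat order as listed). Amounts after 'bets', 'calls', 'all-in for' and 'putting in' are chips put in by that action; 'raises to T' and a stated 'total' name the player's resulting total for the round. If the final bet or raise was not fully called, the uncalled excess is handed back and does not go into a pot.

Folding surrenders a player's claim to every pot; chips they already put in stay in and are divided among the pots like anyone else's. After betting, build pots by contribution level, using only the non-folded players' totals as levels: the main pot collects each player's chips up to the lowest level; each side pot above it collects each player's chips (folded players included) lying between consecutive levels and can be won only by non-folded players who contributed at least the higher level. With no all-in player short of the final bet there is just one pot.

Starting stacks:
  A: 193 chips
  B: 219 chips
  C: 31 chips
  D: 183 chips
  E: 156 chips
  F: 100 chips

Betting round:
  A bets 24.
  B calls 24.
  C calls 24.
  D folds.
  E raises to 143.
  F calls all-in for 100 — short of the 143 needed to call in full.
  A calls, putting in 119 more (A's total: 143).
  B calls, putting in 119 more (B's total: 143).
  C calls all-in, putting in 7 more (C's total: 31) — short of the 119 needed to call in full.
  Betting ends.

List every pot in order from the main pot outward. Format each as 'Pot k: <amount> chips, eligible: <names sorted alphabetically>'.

Contributions: A=143, B=143, C=31, E=143, F=100
Folded: D
Pot levels (distinct totals of non-folded players): 31, 100, 143
Layer 1-31: 31 each from A, B, C, E, F = 31*5 = 155 chips; eligible A, B, C, E, F
Layer 32-100: 69 each from A, B, E, F = 69*4 = 276 chips; eligible A, B, E, F
Layer 101-143: 43 each from A, B, E = 43*3 = 129 chips; eligible A, B, E

Pot 1: 155 chips, eligible: A, B, C, E, F
Pot 2: 276 chips, eligible: A, B, E, F
Pot 3: 129 chips, eligible: A, B, E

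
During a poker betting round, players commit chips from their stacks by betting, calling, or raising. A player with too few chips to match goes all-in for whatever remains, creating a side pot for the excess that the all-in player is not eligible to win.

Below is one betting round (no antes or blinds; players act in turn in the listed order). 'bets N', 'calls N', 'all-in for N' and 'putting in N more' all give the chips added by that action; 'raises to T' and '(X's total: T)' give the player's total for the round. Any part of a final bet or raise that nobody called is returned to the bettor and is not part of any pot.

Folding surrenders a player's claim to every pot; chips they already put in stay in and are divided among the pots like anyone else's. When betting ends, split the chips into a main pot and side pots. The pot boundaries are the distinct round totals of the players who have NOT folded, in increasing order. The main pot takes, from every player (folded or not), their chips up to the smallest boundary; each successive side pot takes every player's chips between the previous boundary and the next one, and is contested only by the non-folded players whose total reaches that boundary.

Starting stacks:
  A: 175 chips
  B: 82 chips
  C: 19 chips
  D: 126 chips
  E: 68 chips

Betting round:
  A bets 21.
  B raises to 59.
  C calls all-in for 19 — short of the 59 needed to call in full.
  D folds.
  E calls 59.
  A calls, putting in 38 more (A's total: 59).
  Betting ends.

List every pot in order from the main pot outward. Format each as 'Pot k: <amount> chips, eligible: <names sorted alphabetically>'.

Contributions: A=59, B=59, C=19, E=59
Folded: D
Pot levels (distinct totals of non-folded players): 19, 59
Layer 1-19: 19 each from A, B, C, E = 19*4 = 76 chips; eligible A, B, C, E
Layer 20-59: 40 each from A, B, E = 40*3 = 120 chips; eligible A, B, E

Pot 1: 76 chips, eligible: A, B, C, E
Pot 2: 120 chips, eligible: A, B, E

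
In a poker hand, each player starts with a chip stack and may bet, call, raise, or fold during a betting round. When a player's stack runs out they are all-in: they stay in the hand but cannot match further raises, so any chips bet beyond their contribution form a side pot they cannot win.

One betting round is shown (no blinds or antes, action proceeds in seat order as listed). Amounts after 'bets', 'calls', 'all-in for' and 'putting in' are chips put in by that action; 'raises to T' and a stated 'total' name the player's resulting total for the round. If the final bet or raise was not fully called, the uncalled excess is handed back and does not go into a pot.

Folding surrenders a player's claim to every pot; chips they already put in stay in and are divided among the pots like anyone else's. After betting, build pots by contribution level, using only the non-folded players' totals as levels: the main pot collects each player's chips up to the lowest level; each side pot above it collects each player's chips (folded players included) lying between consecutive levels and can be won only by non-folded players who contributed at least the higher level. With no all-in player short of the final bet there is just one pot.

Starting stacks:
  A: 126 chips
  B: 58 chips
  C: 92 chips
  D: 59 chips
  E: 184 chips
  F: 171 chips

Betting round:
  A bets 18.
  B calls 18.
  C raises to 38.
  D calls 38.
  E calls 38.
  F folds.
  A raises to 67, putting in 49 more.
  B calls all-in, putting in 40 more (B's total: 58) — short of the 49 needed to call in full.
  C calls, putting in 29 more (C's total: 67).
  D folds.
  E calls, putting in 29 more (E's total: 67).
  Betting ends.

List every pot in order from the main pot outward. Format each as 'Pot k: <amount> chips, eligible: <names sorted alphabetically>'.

Pot 1: 270 chips, eligible: A, B, C, E
Pot 2: 27 chips, eligible: A, C, E

Derivation:
Contributions: A=67, B=58, C=67, D=38, E=67
Folded: D, F
Pot levels (distinct totals of non-folded players): 58, 67
Layer 1-58: A 58 + B 58 + C 58 + D 38 + E 58 = 270 chips; eligible A, B, C, E
Layer 59-67: 9 each from A, C, E = 9*3 = 27 chips; eligible A, C, E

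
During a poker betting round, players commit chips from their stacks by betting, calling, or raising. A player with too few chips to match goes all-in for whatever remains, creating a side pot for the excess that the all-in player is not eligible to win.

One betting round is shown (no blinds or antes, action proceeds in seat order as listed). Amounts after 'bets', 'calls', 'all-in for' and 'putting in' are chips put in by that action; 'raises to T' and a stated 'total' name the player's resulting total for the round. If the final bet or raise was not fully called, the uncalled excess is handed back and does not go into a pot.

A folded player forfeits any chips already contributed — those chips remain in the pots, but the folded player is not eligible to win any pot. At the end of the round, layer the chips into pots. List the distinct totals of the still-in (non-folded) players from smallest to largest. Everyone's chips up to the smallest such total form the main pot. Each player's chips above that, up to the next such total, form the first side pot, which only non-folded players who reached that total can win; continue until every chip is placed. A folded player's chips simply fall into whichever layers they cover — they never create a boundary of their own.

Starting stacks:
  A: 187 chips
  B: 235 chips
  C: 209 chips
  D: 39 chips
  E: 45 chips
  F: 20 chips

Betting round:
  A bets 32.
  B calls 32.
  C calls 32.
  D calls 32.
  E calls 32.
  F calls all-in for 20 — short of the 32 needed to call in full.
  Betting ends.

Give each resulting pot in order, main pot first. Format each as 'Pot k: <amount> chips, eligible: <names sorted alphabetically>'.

Contributions: A=32, B=32, C=32, D=32, E=32, F=20
Pot levels (distinct totals of non-folded players): 20, 32
Layer 1-20: 20 each from A, B, C, D, E, F = 20*6 = 120 chips; eligible A, B, C, D, E, F
Layer 21-32: 12 each from A, B, C, D, E = 12*5 = 60 chips; eligible A, B, C, D, E

Pot 1: 120 chips, eligible: A, B, C, D, E, F
Pot 2: 60 chips, eligible: A, B, C, D, E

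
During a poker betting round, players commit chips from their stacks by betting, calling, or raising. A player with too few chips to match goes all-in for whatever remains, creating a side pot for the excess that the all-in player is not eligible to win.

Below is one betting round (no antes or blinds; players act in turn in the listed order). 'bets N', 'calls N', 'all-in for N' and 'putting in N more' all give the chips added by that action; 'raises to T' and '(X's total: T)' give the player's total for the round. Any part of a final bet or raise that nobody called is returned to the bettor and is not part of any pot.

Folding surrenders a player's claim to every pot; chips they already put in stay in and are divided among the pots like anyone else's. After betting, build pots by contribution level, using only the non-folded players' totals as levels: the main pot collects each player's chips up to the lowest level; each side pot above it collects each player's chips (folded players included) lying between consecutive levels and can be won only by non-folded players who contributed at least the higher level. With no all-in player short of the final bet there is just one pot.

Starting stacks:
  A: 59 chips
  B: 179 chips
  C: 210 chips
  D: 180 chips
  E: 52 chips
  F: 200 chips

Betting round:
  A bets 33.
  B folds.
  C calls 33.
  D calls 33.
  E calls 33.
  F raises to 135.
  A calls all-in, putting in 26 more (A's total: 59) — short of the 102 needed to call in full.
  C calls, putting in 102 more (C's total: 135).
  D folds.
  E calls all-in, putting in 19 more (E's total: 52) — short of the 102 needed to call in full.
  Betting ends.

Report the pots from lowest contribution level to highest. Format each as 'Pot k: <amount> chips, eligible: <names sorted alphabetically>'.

Pot 1: 241 chips, eligible: A, C, E, F
Pot 2: 21 chips, eligible: A, C, F
Pot 3: 152 chips, eligible: C, F

Derivation:
Contributions: A=59, C=135, D=33, E=52, F=135
Folded: B, D
Pot levels (distinct totals of non-folded players): 52, 59, 135
Layer 1-52: A 52 + C 52 + D 33 + E 52 + F 52 = 241 chips; eligible A, C, E, F
Layer 53-59: 7 each from A, C, F = 7*3 = 21 chips; eligible A, C, F
Layer 60-135: 76 each from C, F = 76*2 = 152 chips; eligible C, F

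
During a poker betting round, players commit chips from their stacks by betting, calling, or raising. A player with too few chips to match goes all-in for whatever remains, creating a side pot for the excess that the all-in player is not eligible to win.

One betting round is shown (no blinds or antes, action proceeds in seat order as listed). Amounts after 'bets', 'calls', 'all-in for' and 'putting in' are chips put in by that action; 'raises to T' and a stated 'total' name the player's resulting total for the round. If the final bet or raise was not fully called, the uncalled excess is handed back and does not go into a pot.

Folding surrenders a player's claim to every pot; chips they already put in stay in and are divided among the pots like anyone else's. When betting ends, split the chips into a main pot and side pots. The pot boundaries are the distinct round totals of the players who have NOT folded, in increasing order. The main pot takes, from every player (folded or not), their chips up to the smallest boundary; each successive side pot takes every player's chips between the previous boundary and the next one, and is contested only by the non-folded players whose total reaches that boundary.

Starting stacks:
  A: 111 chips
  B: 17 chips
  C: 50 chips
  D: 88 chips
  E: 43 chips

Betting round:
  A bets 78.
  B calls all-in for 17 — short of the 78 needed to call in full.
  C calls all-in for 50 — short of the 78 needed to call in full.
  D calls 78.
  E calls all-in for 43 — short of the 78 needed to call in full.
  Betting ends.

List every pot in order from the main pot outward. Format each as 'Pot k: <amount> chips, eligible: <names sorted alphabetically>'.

Contributions: A=78, B=17, C=50, D=78, E=43
Pot levels (distinct totals of non-folded players): 17, 43, 50, 78
Layer 1-17: 17 each from A, B, C, D, E = 17*5 = 85 chips; eligible A, B, C, D, E
Layer 18-43: 26 each from A, C, D, E = 26*4 = 104 chips; eligible A, C, D, E
Layer 44-50: 7 each from A, C, D = 7*3 = 21 chips; eligible A, C, D
Layer 51-78: 28 each from A, D = 28*2 = 56 chips; eligible A, D

Pot 1: 85 chips, eligible: A, B, C, D, E
Pot 2: 104 chips, eligible: A, C, D, E
Pot 3: 21 chips, eligible: A, C, D
Pot 4: 56 chips, eligible: A, D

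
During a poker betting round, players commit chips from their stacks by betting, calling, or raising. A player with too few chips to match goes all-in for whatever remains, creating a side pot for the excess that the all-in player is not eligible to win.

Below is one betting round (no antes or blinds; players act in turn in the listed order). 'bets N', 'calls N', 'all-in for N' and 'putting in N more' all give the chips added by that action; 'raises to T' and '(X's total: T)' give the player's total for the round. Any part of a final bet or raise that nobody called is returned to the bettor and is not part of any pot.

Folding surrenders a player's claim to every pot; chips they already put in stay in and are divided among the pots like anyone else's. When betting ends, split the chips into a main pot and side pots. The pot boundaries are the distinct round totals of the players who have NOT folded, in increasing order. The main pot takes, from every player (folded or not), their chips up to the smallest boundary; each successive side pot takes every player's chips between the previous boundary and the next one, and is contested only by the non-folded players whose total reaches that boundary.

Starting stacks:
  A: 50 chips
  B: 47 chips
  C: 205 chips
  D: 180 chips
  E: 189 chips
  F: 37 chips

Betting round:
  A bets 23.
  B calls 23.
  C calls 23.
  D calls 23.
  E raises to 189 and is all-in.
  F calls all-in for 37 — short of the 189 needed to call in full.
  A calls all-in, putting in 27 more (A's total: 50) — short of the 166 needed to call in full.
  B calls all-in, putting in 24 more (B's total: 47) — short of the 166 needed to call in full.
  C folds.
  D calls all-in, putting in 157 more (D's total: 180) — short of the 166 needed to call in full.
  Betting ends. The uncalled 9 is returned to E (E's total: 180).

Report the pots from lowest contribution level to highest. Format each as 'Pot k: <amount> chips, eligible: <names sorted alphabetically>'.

Pot 1: 208 chips, eligible: A, B, D, E, F
Pot 2: 40 chips, eligible: A, B, D, E
Pot 3: 9 chips, eligible: A, D, E
Pot 4: 260 chips, eligible: D, E

Derivation:
Contributions (after 9 returned to E): A=50, B=47, C=23, D=180, E=180, F=37
Folded: C
Pot levels (distinct totals of non-folded players): 37, 47, 50, 180
Layer 1-37: A 37 + B 37 + C 23 + D 37 + E 37 + F 37 = 208 chips; eligible A, B, D, E, F
Layer 38-47: 10 each from A, B, D, E = 10*4 = 40 chips; eligible A, B, D, E
Layer 48-50: 3 each from A, D, E = 3*3 = 9 chips; eligible A, D, E
Layer 51-180: 130 each from D, E = 130*2 = 260 chips; eligible D, E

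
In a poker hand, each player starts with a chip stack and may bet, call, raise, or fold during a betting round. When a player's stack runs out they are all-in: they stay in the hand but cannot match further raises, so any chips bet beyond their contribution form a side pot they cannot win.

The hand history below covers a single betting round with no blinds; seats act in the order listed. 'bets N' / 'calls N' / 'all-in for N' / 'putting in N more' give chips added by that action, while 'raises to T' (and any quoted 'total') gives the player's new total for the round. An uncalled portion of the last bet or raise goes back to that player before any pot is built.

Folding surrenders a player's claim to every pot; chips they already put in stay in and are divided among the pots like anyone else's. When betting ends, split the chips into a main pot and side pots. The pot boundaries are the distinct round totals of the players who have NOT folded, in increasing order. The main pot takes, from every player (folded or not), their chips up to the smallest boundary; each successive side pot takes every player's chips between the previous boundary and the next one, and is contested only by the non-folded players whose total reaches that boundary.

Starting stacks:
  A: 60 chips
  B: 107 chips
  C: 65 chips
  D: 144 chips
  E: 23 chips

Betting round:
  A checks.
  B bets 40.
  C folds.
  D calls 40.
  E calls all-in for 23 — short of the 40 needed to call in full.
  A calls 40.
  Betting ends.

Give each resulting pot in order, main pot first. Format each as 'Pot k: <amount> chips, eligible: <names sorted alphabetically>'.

Pot 1: 92 chips, eligible: A, B, D, E
Pot 2: 51 chips, eligible: A, B, D

Derivation:
Contributions: A=40, B=40, D=40, E=23
Folded: C
Pot levels (distinct totals of non-folded players): 23, 40
Layer 1-23: 23 each from A, B, D, E = 23*4 = 92 chips; eligible A, B, D, E
Layer 24-40: 17 each from A, B, D = 17*3 = 51 chips; eligible A, B, D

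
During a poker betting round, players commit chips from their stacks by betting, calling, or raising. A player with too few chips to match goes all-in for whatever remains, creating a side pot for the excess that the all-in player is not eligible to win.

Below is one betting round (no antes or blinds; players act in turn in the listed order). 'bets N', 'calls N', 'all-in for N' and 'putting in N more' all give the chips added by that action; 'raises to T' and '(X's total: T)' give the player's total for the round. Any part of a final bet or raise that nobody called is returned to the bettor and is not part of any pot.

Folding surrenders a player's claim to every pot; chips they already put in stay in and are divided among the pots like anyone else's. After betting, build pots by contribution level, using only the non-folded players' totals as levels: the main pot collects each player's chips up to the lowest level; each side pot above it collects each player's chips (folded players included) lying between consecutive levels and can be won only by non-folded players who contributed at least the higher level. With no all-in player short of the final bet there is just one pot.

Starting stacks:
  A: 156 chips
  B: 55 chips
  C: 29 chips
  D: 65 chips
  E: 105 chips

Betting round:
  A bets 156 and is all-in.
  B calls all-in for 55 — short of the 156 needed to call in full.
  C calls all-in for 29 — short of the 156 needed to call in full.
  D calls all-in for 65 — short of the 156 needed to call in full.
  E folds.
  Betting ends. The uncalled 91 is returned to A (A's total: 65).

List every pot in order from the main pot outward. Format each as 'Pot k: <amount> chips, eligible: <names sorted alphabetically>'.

Contributions (after 91 returned to A): A=65, B=55, C=29, D=65
Folded: E
Pot levels (distinct totals of non-folded players): 29, 55, 65
Layer 1-29: 29 each from A, B, C, D = 29*4 = 116 chips; eligible A, B, C, D
Layer 30-55: 26 each from A, B, D = 26*3 = 78 chips; eligible A, B, D
Layer 56-65: 10 each from A, D = 10*2 = 20 chips; eligible A, D

Pot 1: 116 chips, eligible: A, B, C, D
Pot 2: 78 chips, eligible: A, B, D
Pot 3: 20 chips, eligible: A, D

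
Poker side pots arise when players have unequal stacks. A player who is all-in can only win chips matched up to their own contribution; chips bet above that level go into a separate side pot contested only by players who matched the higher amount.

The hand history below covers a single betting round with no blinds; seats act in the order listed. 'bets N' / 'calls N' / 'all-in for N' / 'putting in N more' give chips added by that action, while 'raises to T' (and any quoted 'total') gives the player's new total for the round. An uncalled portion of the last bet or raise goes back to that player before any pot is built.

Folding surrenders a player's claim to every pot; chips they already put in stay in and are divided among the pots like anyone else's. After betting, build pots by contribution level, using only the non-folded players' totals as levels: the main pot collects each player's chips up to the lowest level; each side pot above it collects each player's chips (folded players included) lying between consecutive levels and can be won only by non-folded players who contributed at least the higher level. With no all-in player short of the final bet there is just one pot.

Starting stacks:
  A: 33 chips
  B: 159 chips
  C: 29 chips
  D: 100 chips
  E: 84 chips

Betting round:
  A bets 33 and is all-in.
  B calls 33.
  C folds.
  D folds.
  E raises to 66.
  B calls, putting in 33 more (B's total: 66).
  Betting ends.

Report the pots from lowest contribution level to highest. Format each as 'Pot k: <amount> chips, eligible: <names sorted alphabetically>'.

Pot 1: 99 chips, eligible: A, B, E
Pot 2: 66 chips, eligible: B, E

Derivation:
Contributions: A=33, B=66, E=66
Folded: C, D
Pot levels (distinct totals of non-folded players): 33, 66
Layer 1-33: 33 each from A, B, E = 33*3 = 99 chips; eligible A, B, E
Layer 34-66: 33 each from B, E = 33*2 = 66 chips; eligible B, E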